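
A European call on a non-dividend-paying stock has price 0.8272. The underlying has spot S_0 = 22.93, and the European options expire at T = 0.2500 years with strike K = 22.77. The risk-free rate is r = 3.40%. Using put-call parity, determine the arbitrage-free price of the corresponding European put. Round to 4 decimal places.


Put-call parity: C - P = S_0 * exp(-qT) - K * exp(-rT).
S_0 * exp(-qT) = 22.9300 * 1.00000000 = 22.93000000
K * exp(-rT) = 22.7700 * 0.99153602 = 22.57727524
P = C - S*exp(-qT) + K*exp(-rT)
P = 0.8272 - 22.93000000 + 22.57727524 = 0.4745

Answer: Put price = 0.4745


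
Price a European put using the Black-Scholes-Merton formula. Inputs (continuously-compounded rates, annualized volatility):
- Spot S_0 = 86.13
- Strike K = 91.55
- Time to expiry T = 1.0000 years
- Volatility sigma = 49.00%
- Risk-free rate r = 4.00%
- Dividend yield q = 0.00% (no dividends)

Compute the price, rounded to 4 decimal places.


Answer: Price = 17.7774

Derivation:
d1 = (ln(S/K) + (r - q + 0.5*sigma^2) * T) / (sigma * sqrt(T)) = 0.20208676
d2 = d1 - sigma * sqrt(T) = -0.28791324
exp(-rT) = 0.96078944; exp(-qT) = 1.00000000
P = K * exp(-rT) * N(-d2) - S_0 * exp(-qT) * N(-d1)
N(-d1) = 0.41992445; N(-d2) = 0.61329342
P = 91.5500 * 0.96078944 * 0.61329342 - 86.1300 * 1.00000000 * 0.41992445 = 17.7774


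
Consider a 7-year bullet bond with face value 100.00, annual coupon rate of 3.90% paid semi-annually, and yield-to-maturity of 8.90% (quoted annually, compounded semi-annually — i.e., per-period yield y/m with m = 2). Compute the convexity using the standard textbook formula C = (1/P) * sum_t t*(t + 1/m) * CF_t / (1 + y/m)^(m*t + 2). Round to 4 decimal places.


Coupon per period c = face * coupon_rate / m = 1.950000
Periods per year m = 2; per-period yield y/m = 0.044500
Number of cashflows N = 14
Cashflows (t years, CF_t, discount factor 1/(1+y/m)^(m*t), PV):
  t = 0.5000: CF_t = 1.950000, DF = 0.957396, PV = 1.866922
  t = 1.0000: CF_t = 1.950000, DF = 0.916607, PV = 1.787383
  t = 1.5000: CF_t = 1.950000, DF = 0.877556, PV = 1.711234
  t = 2.0000: CF_t = 1.950000, DF = 0.840168, PV = 1.638328
  t = 2.5000: CF_t = 1.950000, DF = 0.804374, PV = 1.568528
  t = 3.0000: CF_t = 1.950000, DF = 0.770104, PV = 1.501703
  t = 3.5000: CF_t = 1.950000, DF = 0.737294, PV = 1.437724
  t = 4.0000: CF_t = 1.950000, DF = 0.705883, PV = 1.376471
  t = 4.5000: CF_t = 1.950000, DF = 0.675809, PV = 1.317828
  t = 5.0000: CF_t = 1.950000, DF = 0.647017, PV = 1.261683
  t = 5.5000: CF_t = 1.950000, DF = 0.619451, PV = 1.207930
  t = 6.0000: CF_t = 1.950000, DF = 0.593060, PV = 1.156467
  t = 6.5000: CF_t = 1.950000, DF = 0.567793, PV = 1.107197
  t = 7.0000: CF_t = 101.950000, DF = 0.543603, PV = 55.420318
Price P = sum_t PV_t = 74.359715
Convexity numerator sum_t t*(t + 1/m) * CF_t / (1+y/m)^(m*t + 2):
  t = 0.5000: term = 0.855617
  t = 1.0000: term = 2.457492
  t = 1.5000: term = 4.705585
  t = 2.0000: term = 7.508513
  t = 2.5000: term = 10.782929
  t = 3.0000: term = 14.452945
  t = 3.5000: term = 18.449587
  t = 4.0000: term = 22.710290
  t = 4.5000: term = 27.178422
  t = 5.0000: term = 31.802845
  t = 5.5000: term = 36.537496
  t = 6.0000: term = 41.341002
  t = 6.5000: term = 46.176323
  t = 7.0000: term = 2666.928819
Convexity = (1/P) * sum = 2931.887865 / 74.359715 = 39.428444

Answer: Convexity = 39.4284


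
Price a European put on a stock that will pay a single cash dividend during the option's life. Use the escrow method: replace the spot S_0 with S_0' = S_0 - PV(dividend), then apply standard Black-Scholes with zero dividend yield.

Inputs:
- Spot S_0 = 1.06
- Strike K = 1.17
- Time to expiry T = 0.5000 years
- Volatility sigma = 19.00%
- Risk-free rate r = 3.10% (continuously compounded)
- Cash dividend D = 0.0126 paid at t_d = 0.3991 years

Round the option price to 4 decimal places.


Answer: Price = 0.1252

Derivation:
PV(D) = D * exp(-r * t_d) = 0.0126 * 0.98770412 = 0.01244507
S_0' = S_0 - PV(D) = 1.0600 - 0.01244507 = 1.04755493
d1 = (ln(S_0'/K) + (r + sigma^2/2)*T) / (sigma*sqrt(T)) = -0.64026614
d2 = d1 - sigma*sqrt(T) = -0.77461642
exp(-rT) = 0.98461951
N(-d1) = 0.73900020; N(-d2) = 0.78071683
P = K * exp(-rT) * N(-d2) - S_0' * N(-d1) = 1.1700 * 0.98461951 * 0.78071683 - 1.04755493 * 0.73900020 = 0.1252


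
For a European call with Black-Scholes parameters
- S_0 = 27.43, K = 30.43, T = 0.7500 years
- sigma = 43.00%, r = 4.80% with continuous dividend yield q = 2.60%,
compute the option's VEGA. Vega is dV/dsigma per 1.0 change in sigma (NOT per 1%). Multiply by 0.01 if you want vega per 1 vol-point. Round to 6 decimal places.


Answer: Vega = 9.283099

Derivation:
d1 = -0.0482132024; d2 = -0.4206041260
phi(d1) = 0.3984788765; exp(-qT) = 0.9806888952; exp(-rT) = 0.9646402935
Vega = S * exp(-qT) * phi(d1) * sqrt(T) = 27.4300 * 0.9806888952 * 0.3984788765 * 0.8660254038 = 9.283099


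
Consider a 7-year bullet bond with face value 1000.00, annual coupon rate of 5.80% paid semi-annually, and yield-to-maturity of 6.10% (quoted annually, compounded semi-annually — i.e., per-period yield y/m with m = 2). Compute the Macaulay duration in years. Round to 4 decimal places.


Answer: Macaulay duration = 5.8399 years

Derivation:
Coupon per period c = face * coupon_rate / m = 29.000000
Periods per year m = 2; per-period yield y/m = 0.030500
Number of cashflows N = 14
Cashflows (t years, CF_t, discount factor 1/(1+y/m)^(m*t), PV):
  t = 0.5000: CF_t = 29.000000, DF = 0.970403, PV = 28.141679
  t = 1.0000: CF_t = 29.000000, DF = 0.941681, PV = 27.308762
  t = 1.5000: CF_t = 29.000000, DF = 0.913810, PV = 26.500496
  t = 2.0000: CF_t = 29.000000, DF = 0.886764, PV = 25.716154
  t = 2.5000: CF_t = 29.000000, DF = 0.860518, PV = 24.955025
  t = 3.0000: CF_t = 29.000000, DF = 0.835049, PV = 24.216425
  t = 3.5000: CF_t = 29.000000, DF = 0.810334, PV = 23.499684
  t = 4.0000: CF_t = 29.000000, DF = 0.786350, PV = 22.804157
  t = 4.5000: CF_t = 29.000000, DF = 0.763076, PV = 22.129216
  t = 5.0000: CF_t = 29.000000, DF = 0.740491, PV = 21.474252
  t = 5.5000: CF_t = 29.000000, DF = 0.718575, PV = 20.838672
  t = 6.0000: CF_t = 29.000000, DF = 0.697307, PV = 20.221904
  t = 6.5000: CF_t = 29.000000, DF = 0.676669, PV = 19.623391
  t = 7.0000: CF_t = 1029.000000, DF = 0.656641, PV = 675.683680
Price P = sum_t PV_t = 983.113496
Macaulay numerator sum_t t * PV_t:
  t * PV_t at t = 0.5000: 14.070839
  t * PV_t at t = 1.0000: 27.308762
  t * PV_t at t = 1.5000: 39.750745
  t * PV_t at t = 2.0000: 51.432307
  t * PV_t at t = 2.5000: 62.387564
  t * PV_t at t = 3.0000: 72.649274
  t * PV_t at t = 3.5000: 82.248895
  t * PV_t at t = 4.0000: 91.216629
  t * PV_t at t = 4.5000: 99.581473
  t * PV_t at t = 5.0000: 107.371258
  t * PV_t at t = 5.5000: 114.612696
  t * PV_t at t = 6.0000: 121.331424
  t * PV_t at t = 6.5000: 127.552039
  t * PV_t at t = 7.0000: 4729.785757
Macaulay duration D = (sum_t t * PV_t) / P = 5741.299662 / 983.113496 = 5.839915


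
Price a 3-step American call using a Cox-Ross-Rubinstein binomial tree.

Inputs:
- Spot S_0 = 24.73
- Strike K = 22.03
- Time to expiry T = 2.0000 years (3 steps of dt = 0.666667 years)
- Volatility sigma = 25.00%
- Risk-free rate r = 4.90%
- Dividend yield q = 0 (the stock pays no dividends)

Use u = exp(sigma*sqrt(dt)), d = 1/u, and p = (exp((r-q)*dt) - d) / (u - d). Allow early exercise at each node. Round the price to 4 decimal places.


Answer: Price = V(0,0) = 6.1632

Derivation:
dt = T/N = 0.666667
u = exp(sigma*sqrt(dt)) = 1.226450; d = 1/u = 0.815361
p = (exp((r-q)*dt) - d) / (u - d) = 0.529921
Discount per step: exp(-r*dt) = 0.967861
Stock lattice S(k, i) with i counting down-moves:
  k=0: S(0,0) = 24.7300
  k=1: S(1,0) = 30.3301; S(1,1) = 20.1639
  k=2: S(2,0) = 37.1984; S(2,1) = 24.7300; S(2,2) = 16.4408
  k=3: S(3,0) = 45.6220; S(3,1) = 30.3301; S(3,2) = 20.1639; S(3,3) = 13.4052
Terminal payoffs V(N, i) = max(S_T - K, 0):
  V(3,0) = 23.591975; V(3,1) = 8.300118; V(3,2) = 0.000000; V(3,3) = 0.000000
Backward induction: V(k, i) = exp(-r*dt) * [p * V(k+1, i) + (1-p) * V(k+1, i+1)]; then take max(V_cont, immediate exercise) for American.
  V(2,0) = exp(-r*dt) * [p*23.591975 + (1-p)*8.300118] = 15.876405; exercise = 15.168386; V(2,0) = max -> 15.876405
  V(2,1) = exp(-r*dt) * [p*8.300118 + (1-p)*0.000000] = 4.257049; exercise = 2.700000; V(2,1) = max -> 4.257049
  V(2,2) = exp(-r*dt) * [p*0.000000 + (1-p)*0.000000] = 0.000000; exercise = 0.000000; V(2,2) = max -> 0.000000
  V(1,0) = exp(-r*dt) * [p*15.876405 + (1-p)*4.257049] = 10.079686; exercise = 8.300118; V(1,0) = max -> 10.079686
  V(1,1) = exp(-r*dt) * [p*4.257049 + (1-p)*0.000000] = 2.183399; exercise = 0.000000; V(1,1) = max -> 2.183399
  V(0,0) = exp(-r*dt) * [p*10.079686 + (1-p)*2.183399] = 6.163155; exercise = 2.700000; V(0,0) = max -> 6.163155


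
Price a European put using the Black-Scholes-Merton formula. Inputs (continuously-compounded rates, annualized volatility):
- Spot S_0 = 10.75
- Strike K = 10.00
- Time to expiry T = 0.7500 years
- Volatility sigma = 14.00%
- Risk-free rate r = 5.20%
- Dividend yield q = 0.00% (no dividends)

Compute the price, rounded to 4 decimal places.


Answer: Price = 0.1196

Derivation:
d1 = (ln(S/K) + (r - q + 0.5*sigma^2) * T) / (sigma * sqrt(T)) = 0.97877912
d2 = d1 - sigma * sqrt(T) = 0.85753556
exp(-rT) = 0.96175071; exp(-qT) = 1.00000000
P = K * exp(-rT) * N(-d2) - S_0 * exp(-qT) * N(-d1)
N(-d1) = 0.16384456; N(-d2) = 0.19557448
P = 10.0000 * 0.96175071 * 0.19557448 - 10.7500 * 1.00000000 * 0.16384456 = 0.1196


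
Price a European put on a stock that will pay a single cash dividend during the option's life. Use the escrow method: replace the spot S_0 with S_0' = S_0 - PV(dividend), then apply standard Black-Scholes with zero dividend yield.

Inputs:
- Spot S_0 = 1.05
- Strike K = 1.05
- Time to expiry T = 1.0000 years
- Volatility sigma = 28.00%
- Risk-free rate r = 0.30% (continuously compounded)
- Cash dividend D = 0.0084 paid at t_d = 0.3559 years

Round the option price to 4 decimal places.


PV(D) = D * exp(-r * t_d) = 0.0084 * 0.99893287 = 0.00839104
S_0' = S_0 - PV(D) = 1.0500 - 0.00839104 = 1.04160896
d1 = (ln(S_0'/K) + (r + sigma^2/2)*T) / (sigma*sqrt(T)) = 0.12205869
d2 = d1 - sigma*sqrt(T) = -0.15794131
exp(-rT) = 0.99700450
N(-d1) = 0.45142627; N(-d2) = 0.56274848
P = K * exp(-rT) * N(-d2) - S_0' * N(-d1) = 1.0500 * 0.99700450 * 0.56274848 - 1.04160896 * 0.45142627 = 0.1189

Answer: Price = 0.1189


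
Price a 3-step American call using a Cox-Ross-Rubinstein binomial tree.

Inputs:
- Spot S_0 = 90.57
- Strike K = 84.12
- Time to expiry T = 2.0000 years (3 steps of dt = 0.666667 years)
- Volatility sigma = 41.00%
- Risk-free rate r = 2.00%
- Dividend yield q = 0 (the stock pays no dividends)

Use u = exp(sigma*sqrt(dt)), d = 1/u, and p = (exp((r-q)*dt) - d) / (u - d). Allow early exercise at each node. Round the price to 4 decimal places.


dt = T/N = 0.666667
u = exp(sigma*sqrt(dt)) = 1.397610; d = 1/u = 0.715507
p = (exp((r-q)*dt) - d) / (u - d) = 0.436760
Discount per step: exp(-r*dt) = 0.986755
Stock lattice S(k, i) with i counting down-moves:
  k=0: S(0,0) = 90.5700
  k=1: S(1,0) = 126.5815; S(1,1) = 64.8035
  k=2: S(2,0) = 176.9116; S(2,1) = 90.5700; S(2,2) = 46.3674
  k=3: S(3,0) = 247.2534; S(3,1) = 126.5815; S(3,2) = 64.8035; S(3,3) = 33.1762
Terminal payoffs V(N, i) = max(S_T - K, 0):
  V(3,0) = 163.133426; V(3,1) = 42.461533; V(3,2) = 0.000000; V(3,3) = 0.000000
Backward induction: V(k, i) = exp(-r*dt) * [p * V(k+1, i) + (1-p) * V(k+1, i+1)]; then take max(V_cont, immediate exercise) for American.
  V(2,0) = exp(-r*dt) * [p*163.133426 + (1-p)*42.461533] = 93.905766; exercise = 92.791610; V(2,0) = max -> 93.905766
  V(2,1) = exp(-r*dt) * [p*42.461533 + (1-p)*0.000000] = 18.299880; exercise = 6.450000; V(2,1) = max -> 18.299880
  V(2,2) = exp(-r*dt) * [p*0.000000 + (1-p)*0.000000] = 0.000000; exercise = 0.000000; V(2,2) = max -> 0.000000
  V(1,0) = exp(-r*dt) * [p*93.905766 + (1-p)*18.299880] = 50.641785; exercise = 42.461533; V(1,0) = max -> 50.641785
  V(1,1) = exp(-r*dt) * [p*18.299880 + (1-p)*0.000000] = 7.886800; exercise = 0.000000; V(1,1) = max -> 7.886800
  V(0,0) = exp(-r*dt) * [p*50.641785 + (1-p)*7.886800] = 26.208691; exercise = 6.450000; V(0,0) = max -> 26.208691

Answer: Price = V(0,0) = 26.2087


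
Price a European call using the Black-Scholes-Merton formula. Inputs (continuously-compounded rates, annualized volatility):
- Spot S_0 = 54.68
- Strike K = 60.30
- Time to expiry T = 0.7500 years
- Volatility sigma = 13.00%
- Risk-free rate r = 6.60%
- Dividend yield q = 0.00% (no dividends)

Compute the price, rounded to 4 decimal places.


Answer: Price = 1.3895

Derivation:
d1 = (ln(S/K) + (r - q + 0.5*sigma^2) * T) / (sigma * sqrt(T)) = -0.37302683
d2 = d1 - sigma * sqrt(T) = -0.48561013
exp(-rT) = 0.95170516; exp(-qT) = 1.00000000
C = S_0 * exp(-qT) * N(d1) - K * exp(-rT) * N(d2)
N(d1) = 0.35456424; N(d2) = 0.31362181
C = 54.6800 * 1.00000000 * 0.35456424 - 60.3000 * 0.95170516 * 0.31362181 = 1.3895


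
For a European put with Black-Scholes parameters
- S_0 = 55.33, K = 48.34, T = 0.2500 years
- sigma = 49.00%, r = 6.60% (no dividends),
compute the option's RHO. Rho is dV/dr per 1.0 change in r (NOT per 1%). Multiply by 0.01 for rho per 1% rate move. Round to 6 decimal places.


Answer: Rho = -3.684015

Derivation:
d1 = 0.7410954352; d2 = 0.4960954352
phi(d1) = 0.3031432675; exp(-qT) = 1.0000000000; exp(-rT) = 0.9836353794
N(-d2) = 0.3099135398
Rho = -K*T*exp(-rT)*N(-d2) = -48.3400 * 0.2500 * 0.9836353794 * 0.3099135398 = -3.684015


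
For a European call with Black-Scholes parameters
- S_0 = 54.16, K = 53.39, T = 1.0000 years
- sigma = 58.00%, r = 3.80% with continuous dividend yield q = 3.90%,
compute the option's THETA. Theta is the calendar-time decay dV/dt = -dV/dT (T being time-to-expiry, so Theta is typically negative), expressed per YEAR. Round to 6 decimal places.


Answer: Theta = -5.243940

Derivation:
d1 = 0.3129640795; d2 = -0.2670359205
phi(d1) = 0.3798754699; exp(-qT) = 0.9617507091; exp(-rT) = 0.9627129409
Theta = -S*exp(-qT)*phi(d1)*sigma/(2*sqrt(T)) - r*K*exp(-rT)*N(d2) + q*S*exp(-qT)*N(d1)
N(d1) = 0.6228460237; N(d2) = 0.3947207522; sqrt(T) = 1.0000000000
Term 1 = -54.1600 * 0.9617507091 * 0.3798754699 * 0.5800 / (2 * 1.0000000000) = -5.7382626012
Term 2 = -0.0380 * 53.3900 * 0.9627129409 * 0.3947207522 = -0.7709572324
Term 3 = 0.0390 * 54.1600 * 0.9617507091 * 0.6228460237 = 1.2652795071
Theta = -5.7382626012 + (-0.7709572324) + (1.2652795071) = -5.243940


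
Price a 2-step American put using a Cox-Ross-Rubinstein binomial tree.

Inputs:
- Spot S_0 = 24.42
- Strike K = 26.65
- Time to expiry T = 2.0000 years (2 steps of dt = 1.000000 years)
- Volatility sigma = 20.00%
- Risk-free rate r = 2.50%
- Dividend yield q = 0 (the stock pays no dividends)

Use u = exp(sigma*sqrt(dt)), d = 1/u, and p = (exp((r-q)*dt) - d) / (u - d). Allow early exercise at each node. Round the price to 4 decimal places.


dt = T/N = 1.000000
u = exp(sigma*sqrt(dt)) = 1.221403; d = 1/u = 0.818731
p = (exp((r-q)*dt) - d) / (u - d) = 0.513034
Discount per step: exp(-r*dt) = 0.975310
Stock lattice S(k, i) with i counting down-moves:
  k=0: S(0,0) = 24.4200
  k=1: S(1,0) = 29.8267; S(1,1) = 19.9934
  k=2: S(2,0) = 36.4304; S(2,1) = 24.4200; S(2,2) = 16.3692
Terminal payoffs V(N, i) = max(K - S_T, 0):
  V(2,0) = 0.000000; V(2,1) = 2.230000; V(2,2) = 10.280784
Backward induction: V(k, i) = exp(-r*dt) * [p * V(k+1, i) + (1-p) * V(k+1, i+1)]; then take max(V_cont, immediate exercise) for American.
  V(1,0) = exp(-r*dt) * [p*0.000000 + (1-p)*2.230000] = 1.059123; exercise = 0.000000; V(1,0) = max -> 1.059123
  V(1,1) = exp(-r*dt) * [p*2.230000 + (1-p)*10.280784] = 5.998604; exercise = 6.656595; V(1,1) = max -> 6.656595
  V(0,0) = exp(-r*dt) * [p*1.059123 + (1-p)*6.656595] = 3.691453; exercise = 2.230000; V(0,0) = max -> 3.691453

Answer: Price = V(0,0) = 3.6915


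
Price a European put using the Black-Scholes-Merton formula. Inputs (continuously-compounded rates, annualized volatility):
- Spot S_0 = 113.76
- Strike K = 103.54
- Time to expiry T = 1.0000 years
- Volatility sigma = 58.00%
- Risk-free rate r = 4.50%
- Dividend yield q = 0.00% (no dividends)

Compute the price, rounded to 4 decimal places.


d1 = (ln(S/K) + (r - q + 0.5*sigma^2) * T) / (sigma * sqrt(T)) = 0.52988440
d2 = d1 - sigma * sqrt(T) = -0.05011560
exp(-rT) = 0.95599748; exp(-qT) = 1.00000000
P = K * exp(-rT) * N(-d2) - S_0 * exp(-qT) * N(-d1)
N(-d1) = 0.29809604; N(-d2) = 0.51998486
P = 103.5400 * 0.95599748 * 0.51998486 - 113.7600 * 1.00000000 * 0.29809604 = 17.5588

Answer: Price = 17.5588


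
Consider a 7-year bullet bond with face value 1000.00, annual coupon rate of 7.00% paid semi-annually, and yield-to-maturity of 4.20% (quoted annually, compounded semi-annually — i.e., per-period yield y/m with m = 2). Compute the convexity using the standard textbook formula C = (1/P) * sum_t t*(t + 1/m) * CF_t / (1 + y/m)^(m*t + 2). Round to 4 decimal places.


Coupon per period c = face * coupon_rate / m = 35.000000
Periods per year m = 2; per-period yield y/m = 0.021000
Number of cashflows N = 14
Cashflows (t years, CF_t, discount factor 1/(1+y/m)^(m*t), PV):
  t = 0.5000: CF_t = 35.000000, DF = 0.979432, PV = 34.280118
  t = 1.0000: CF_t = 35.000000, DF = 0.959287, PV = 33.575042
  t = 1.5000: CF_t = 35.000000, DF = 0.939556, PV = 32.884468
  t = 2.0000: CF_t = 35.000000, DF = 0.920231, PV = 32.208098
  t = 2.5000: CF_t = 35.000000, DF = 0.901304, PV = 31.545639
  t = 3.0000: CF_t = 35.000000, DF = 0.882766, PV = 30.896806
  t = 3.5000: CF_t = 35.000000, DF = 0.864609, PV = 30.261319
  t = 4.0000: CF_t = 35.000000, DF = 0.846826, PV = 29.638902
  t = 4.5000: CF_t = 35.000000, DF = 0.829408, PV = 29.029287
  t = 5.0000: CF_t = 35.000000, DF = 0.812349, PV = 28.432210
  t = 5.5000: CF_t = 35.000000, DF = 0.795640, PV = 27.847415
  t = 6.0000: CF_t = 35.000000, DF = 0.779276, PV = 27.274647
  t = 6.5000: CF_t = 35.000000, DF = 0.763247, PV = 26.713660
  t = 7.0000: CF_t = 1035.000000, DF = 0.747549, PV = 773.713119
Price P = sum_t PV_t = 1168.300729
Convexity numerator sum_t t*(t + 1/m) * CF_t / (1+y/m)^(m*t + 2):
  t = 0.5000: term = 16.442234
  t = 1.0000: term = 48.312147
  t = 1.5000: term = 94.636918
  t = 2.0000: term = 154.484032
  t = 2.5000: term = 226.959890
  t = 3.0000: term = 311.208469
  t = 3.5000: term = 406.410015
  t = 4.0000: term = 511.779786
  t = 4.5000: term = 626.566829
  t = 5.0000: term = 750.052794
  t = 5.5000: term = 881.550786
  t = 6.0000: term = 1020.404258
  t = 6.5000: term = 1165.985930
  t = 7.0000: term = 38966.175284
Convexity = (1/P) * sum = 45180.969372 / 1168.300729 = 38.672380

Answer: Convexity = 38.6724


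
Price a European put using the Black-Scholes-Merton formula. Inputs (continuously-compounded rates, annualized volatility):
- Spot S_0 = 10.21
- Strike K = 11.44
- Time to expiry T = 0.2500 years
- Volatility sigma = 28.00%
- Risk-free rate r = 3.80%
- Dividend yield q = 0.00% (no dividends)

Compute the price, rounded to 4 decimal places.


Answer: Price = 1.3209

Derivation:
d1 = (ln(S/K) + (r - q + 0.5*sigma^2) * T) / (sigma * sqrt(T)) = -0.67463110
d2 = d1 - sigma * sqrt(T) = -0.81463110
exp(-rT) = 0.99054498; exp(-qT) = 1.00000000
P = K * exp(-rT) * N(-d2) - S_0 * exp(-qT) * N(-d1)
N(-d1) = 0.75004492; N(-d2) = 0.79235825
P = 11.4400 * 0.99054498 * 0.79235825 - 10.2100 * 1.00000000 * 0.75004492 = 1.3209


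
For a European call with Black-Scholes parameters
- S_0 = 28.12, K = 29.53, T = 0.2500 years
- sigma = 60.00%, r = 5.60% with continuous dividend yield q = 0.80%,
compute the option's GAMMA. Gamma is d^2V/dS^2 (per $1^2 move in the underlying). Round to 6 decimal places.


d1 = 0.0269145706; d2 = -0.2730854294
phi(d1) = 0.3987978108; exp(-qT) = 0.9980019987; exp(-rT) = 0.9860975443
Gamma = exp(-qT) * phi(d1) / (S * sigma * sqrt(T)) = 0.9980019987 * 0.3987978108 / (28.1200 * 0.6000 * 0.5000000000) = 0.047179

Answer: Gamma = 0.047179


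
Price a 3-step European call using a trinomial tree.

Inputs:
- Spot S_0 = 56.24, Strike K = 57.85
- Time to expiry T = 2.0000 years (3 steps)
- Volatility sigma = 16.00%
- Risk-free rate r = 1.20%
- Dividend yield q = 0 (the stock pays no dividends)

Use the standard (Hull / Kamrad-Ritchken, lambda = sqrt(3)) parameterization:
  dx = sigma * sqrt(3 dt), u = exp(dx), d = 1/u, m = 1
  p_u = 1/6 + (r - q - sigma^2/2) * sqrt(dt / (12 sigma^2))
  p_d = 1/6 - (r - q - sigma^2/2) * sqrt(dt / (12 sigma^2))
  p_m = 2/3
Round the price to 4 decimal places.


dt = T/N = 0.666667; dx = sigma*sqrt(3*dt) = 0.226274
u = exp(dx) = 1.253919; d = 1/u = 0.797499
p_u = 0.165488, p_m = 0.666667, p_d = 0.167845
Discount per step: exp(-r*dt) = 0.992032
Stock lattice S(k, j) with j the centered position index:
  k=0: S(0,+0) = 56.2400
  k=1: S(1,-1) = 44.8514; S(1,+0) = 56.2400; S(1,+1) = 70.5204
  k=2: S(2,-2) = 35.7689; S(2,-1) = 44.8514; S(2,+0) = 56.2400; S(2,+1) = 70.5204; S(2,+2) = 88.4269
  k=3: S(3,-3) = 28.5257; S(3,-2) = 35.7689; S(3,-1) = 44.8514; S(3,+0) = 56.2400; S(3,+1) = 70.5204; S(3,+2) = 88.4269; S(3,+3) = 110.8802
Terminal payoffs V(N, j) = max(S_T - K, 0):
  V(3,-3) = 0.000000; V(3,-2) = 0.000000; V(3,-1) = 0.000000; V(3,+0) = 0.000000; V(3,+1) = 12.670427; V(3,+2) = 30.576932; V(3,+3) = 53.030246
Backward induction: V(k, j) = exp(-r*dt) * [p_u * V(k+1, j+1) + p_m * V(k+1, j) + p_d * V(k+1, j-1)]
  V(2,-2) = exp(-r*dt) * [p_u*0.000000 + p_m*0.000000 + p_d*0.000000] = 0.000000
  V(2,-1) = exp(-r*dt) * [p_u*0.000000 + p_m*0.000000 + p_d*0.000000] = 0.000000
  V(2,+0) = exp(-r*dt) * [p_u*12.670427 + p_m*0.000000 + p_d*0.000000] = 2.080098
  V(2,+1) = exp(-r*dt) * [p_u*30.576932 + p_m*12.670427 + p_d*0.000000] = 13.399446
  V(2,+2) = exp(-r*dt) * [p_u*53.030246 + p_m*30.576932 + p_d*12.670427] = 31.037870
  V(1,-1) = exp(-r*dt) * [p_u*2.080098 + p_m*0.000000 + p_d*0.000000] = 0.341489
  V(1,+0) = exp(-r*dt) * [p_u*13.399446 + p_m*2.080098 + p_d*0.000000] = 3.575463
  V(1,+1) = exp(-r*dt) * [p_u*31.037870 + p_m*13.399446 + p_d*2.080098] = 14.303611
  V(0,+0) = exp(-r*dt) * [p_u*14.303611 + p_m*3.575463 + p_d*0.341489] = 4.769727

Answer: Price = V(0,0) = 4.7697


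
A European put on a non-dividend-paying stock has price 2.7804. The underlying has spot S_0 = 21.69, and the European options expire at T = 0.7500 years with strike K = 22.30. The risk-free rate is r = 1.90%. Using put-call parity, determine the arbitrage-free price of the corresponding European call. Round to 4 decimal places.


Put-call parity: C - P = S_0 * exp(-qT) - K * exp(-rT).
S_0 * exp(-qT) = 21.6900 * 1.00000000 = 21.69000000
K * exp(-rT) = 22.3000 * 0.98585105 = 21.98447843
C = P + S*exp(-qT) - K*exp(-rT)
C = 2.7804 + 21.69000000 - 21.98447843 = 2.4859

Answer: Call price = 2.4859


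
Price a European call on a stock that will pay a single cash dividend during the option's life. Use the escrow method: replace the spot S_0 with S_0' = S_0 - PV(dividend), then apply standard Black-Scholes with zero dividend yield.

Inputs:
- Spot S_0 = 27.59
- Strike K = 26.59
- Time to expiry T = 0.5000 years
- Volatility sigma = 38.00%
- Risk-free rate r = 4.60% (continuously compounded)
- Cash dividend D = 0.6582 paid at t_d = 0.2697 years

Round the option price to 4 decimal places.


Answer: Price = 3.3307

Derivation:
PV(D) = D * exp(-r * t_d) = 0.6582 * 0.98767044 = 0.65008468
S_0' = S_0 - PV(D) = 27.5900 - 0.65008468 = 26.93991532
d1 = (ln(S_0'/K) + (r + sigma^2/2)*T) / (sigma*sqrt(T)) = 0.26860315
d2 = d1 - sigma*sqrt(T) = -0.00009742
exp(-rT) = 0.97726248
N(d1) = 0.60588246; N(d2) = 0.49996113
C = S_0' * N(d1) - K * exp(-rT) * N(d2) = 26.93991532 * 0.60588246 - 26.5900 * 0.97726248 * 0.49996113 = 3.3307


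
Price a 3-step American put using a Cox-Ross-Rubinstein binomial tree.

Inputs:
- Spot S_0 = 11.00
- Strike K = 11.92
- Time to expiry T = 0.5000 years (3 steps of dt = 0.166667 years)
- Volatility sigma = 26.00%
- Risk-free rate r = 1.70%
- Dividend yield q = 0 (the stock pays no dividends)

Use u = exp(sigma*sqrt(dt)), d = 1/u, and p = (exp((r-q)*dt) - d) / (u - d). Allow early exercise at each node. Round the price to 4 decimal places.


dt = T/N = 0.166667
u = exp(sigma*sqrt(dt)) = 1.111983; d = 1/u = 0.899295
p = (exp((r-q)*dt) - d) / (u - d) = 0.486829
Discount per step: exp(-r*dt) = 0.997171
Stock lattice S(k, i) with i counting down-moves:
  k=0: S(0,0) = 11.0000
  k=1: S(1,0) = 12.2318; S(1,1) = 9.8922
  k=2: S(2,0) = 13.6016; S(2,1) = 11.0000; S(2,2) = 8.8960
  k=3: S(3,0) = 15.1247; S(3,1) = 12.2318; S(3,2) = 9.8922; S(3,3) = 8.0002
Terminal payoffs V(N, i) = max(K - S_T, 0):
  V(3,0) = 0.000000; V(3,1) = 0.000000; V(3,2) = 2.027759; V(3,3) = 3.919839
Backward induction: V(k, i) = exp(-r*dt) * [p * V(k+1, i) + (1-p) * V(k+1, i+1)]; then take max(V_cont, immediate exercise) for American.
  V(2,0) = exp(-r*dt) * [p*0.000000 + (1-p)*0.000000] = 0.000000; exercise = 0.000000; V(2,0) = max -> 0.000000
  V(2,1) = exp(-r*dt) * [p*0.000000 + (1-p)*2.027759] = 1.037643; exercise = 0.920000; V(2,1) = max -> 1.037643
  V(2,2) = exp(-r*dt) * [p*2.027759 + (1-p)*3.919839] = 2.990235; exercise = 3.023961; V(2,2) = max -> 3.023961
  V(1,0) = exp(-r*dt) * [p*0.000000 + (1-p)*1.037643] = 0.530981; exercise = 0.000000; V(1,0) = max -> 0.530981
  V(1,1) = exp(-r*dt) * [p*1.037643 + (1-p)*3.023961] = 2.051143; exercise = 2.027759; V(1,1) = max -> 2.051143
  V(0,0) = exp(-r*dt) * [p*0.530981 + (1-p)*2.051143] = 1.307375; exercise = 0.920000; V(0,0) = max -> 1.307375

Answer: Price = V(0,0) = 1.3074


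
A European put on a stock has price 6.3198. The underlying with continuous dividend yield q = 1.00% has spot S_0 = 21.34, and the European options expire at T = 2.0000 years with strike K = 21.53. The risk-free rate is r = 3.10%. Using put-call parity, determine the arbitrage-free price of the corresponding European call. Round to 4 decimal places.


Answer: Call price = 7.0016

Derivation:
Put-call parity: C - P = S_0 * exp(-qT) - K * exp(-rT).
S_0 * exp(-qT) = 21.3400 * 0.98019867 = 20.91743969
K * exp(-rT) = 21.5300 * 0.93988289 = 20.23567855
C = P + S*exp(-qT) - K*exp(-rT)
C = 6.3198 + 20.91743969 - 20.23567855 = 7.0016


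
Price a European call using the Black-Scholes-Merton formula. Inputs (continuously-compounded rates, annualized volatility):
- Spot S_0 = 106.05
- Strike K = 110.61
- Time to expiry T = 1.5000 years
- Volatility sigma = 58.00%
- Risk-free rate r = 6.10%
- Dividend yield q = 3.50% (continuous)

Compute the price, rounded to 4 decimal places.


d1 = (ln(S/K) + (r - q + 0.5*sigma^2) * T) / (sigma * sqrt(T)) = 0.35081223
d2 = d1 - sigma * sqrt(T) = -0.35953979
exp(-rT) = 0.91256132; exp(-qT) = 0.94885432
C = S_0 * exp(-qT) * N(d1) - K * exp(-rT) * N(d2)
N(d1) = 0.63713539; N(d2) = 0.35959566
C = 106.0500 * 0.94885432 * 0.63713539 - 110.6100 * 0.91256132 * 0.35959566 = 27.8154

Answer: Price = 27.8154


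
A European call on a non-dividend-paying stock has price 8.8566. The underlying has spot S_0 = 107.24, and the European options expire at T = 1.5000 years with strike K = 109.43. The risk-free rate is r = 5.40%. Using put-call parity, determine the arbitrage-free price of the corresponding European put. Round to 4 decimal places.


Answer: Put price = 2.5323

Derivation:
Put-call parity: C - P = S_0 * exp(-qT) - K * exp(-rT).
S_0 * exp(-qT) = 107.2400 * 1.00000000 = 107.24000000
K * exp(-rT) = 109.4300 * 0.92219369 = 100.91565565
P = C - S*exp(-qT) + K*exp(-rT)
P = 8.8566 - 107.24000000 + 100.91565565 = 2.5323


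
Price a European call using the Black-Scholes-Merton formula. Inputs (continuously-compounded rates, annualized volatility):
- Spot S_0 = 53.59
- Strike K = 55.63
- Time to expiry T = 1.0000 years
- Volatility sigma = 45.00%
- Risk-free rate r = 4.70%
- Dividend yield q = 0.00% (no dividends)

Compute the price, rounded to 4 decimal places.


d1 = (ln(S/K) + (r - q + 0.5*sigma^2) * T) / (sigma * sqrt(T)) = 0.24642191
d2 = d1 - sigma * sqrt(T) = -0.20357809
exp(-rT) = 0.95408740; exp(-qT) = 1.00000000
C = S_0 * exp(-qT) * N(d1) - K * exp(-rT) * N(d2)
N(d1) = 0.59732218; N(d2) = 0.41934161
C = 53.5900 * 1.00000000 * 0.59732218 - 55.6300 * 0.95408740 * 0.41934161 = 9.7536

Answer: Price = 9.7536


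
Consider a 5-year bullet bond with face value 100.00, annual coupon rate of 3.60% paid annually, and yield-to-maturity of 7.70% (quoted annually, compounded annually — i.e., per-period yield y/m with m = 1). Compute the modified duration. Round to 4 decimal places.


Answer: Modified duration = 4.2965

Derivation:
Coupon per period c = face * coupon_rate / m = 3.600000
Periods per year m = 1; per-period yield y/m = 0.077000
Number of cashflows N = 5
Cashflows (t years, CF_t, discount factor 1/(1+y/m)^(m*t), PV):
  t = 1.0000: CF_t = 3.600000, DF = 0.928505, PV = 3.342618
  t = 2.0000: CF_t = 3.600000, DF = 0.862122, PV = 3.103638
  t = 3.0000: CF_t = 3.600000, DF = 0.800484, PV = 2.881744
  t = 4.0000: CF_t = 3.600000, DF = 0.743254, PV = 2.675714
  t = 5.0000: CF_t = 103.600000, DF = 0.690115, PV = 71.495917
Price P = sum_t PV_t = 83.499631
First compute Macaulay numerator sum_t t * PV_t:
  t * PV_t at t = 1.0000: 3.342618
  t * PV_t at t = 2.0000: 6.207276
  t * PV_t at t = 3.0000: 8.645232
  t * PV_t at t = 4.0000: 10.702856
  t * PV_t at t = 5.0000: 357.479583
Macaulay duration D = 386.377566 / 83.499631 = 4.627297
Modified duration = D / (1 + y/m) = 4.627297 / (1 + 0.077000) = 4.296469


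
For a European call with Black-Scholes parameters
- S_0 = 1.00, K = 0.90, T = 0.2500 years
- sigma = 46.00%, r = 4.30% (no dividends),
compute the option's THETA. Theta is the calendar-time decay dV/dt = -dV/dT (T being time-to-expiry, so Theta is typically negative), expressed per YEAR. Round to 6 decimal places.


d1 = 0.6198283289; d2 = 0.3898283289
phi(d1) = 0.3292189948; exp(-qT) = 1.0000000000; exp(-rT) = 0.9893075748
Theta = -S*exp(-qT)*phi(d1)*sigma/(2*sqrt(T)) - r*K*exp(-rT)*N(d2) + q*S*exp(-qT)*N(d1)
N(d1) = 0.7323145922; N(d2) = 0.6516682529; sqrt(T) = 0.5000000000
Term 1 = -1.0000 * 1.0000000000 * 0.3292189948 * 0.4600 / (2 * 0.5000000000) = -0.1514407376
Term 2 = -0.0430 * 0.9000 * 0.9893075748 * 0.6516682529 = -0.0249499031
Term 3 = 0 (no dividend yield, q = 0)
Theta = -0.1514407376 + (-0.0249499031) + (0.0000000000) = -0.176391

Answer: Theta = -0.176391


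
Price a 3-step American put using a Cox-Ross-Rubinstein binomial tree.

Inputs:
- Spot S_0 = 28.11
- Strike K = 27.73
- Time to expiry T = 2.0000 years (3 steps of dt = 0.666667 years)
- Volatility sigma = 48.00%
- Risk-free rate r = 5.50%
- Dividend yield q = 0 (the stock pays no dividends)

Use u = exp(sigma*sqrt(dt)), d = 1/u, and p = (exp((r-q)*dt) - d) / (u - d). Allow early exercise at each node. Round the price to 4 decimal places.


dt = T/N = 0.666667
u = exp(sigma*sqrt(dt)) = 1.479817; d = 1/u = 0.675759
p = (exp((r-q)*dt) - d) / (u - d) = 0.449704
Discount per step: exp(-r*dt) = 0.963997
Stock lattice S(k, i) with i counting down-moves:
  k=0: S(0,0) = 28.1100
  k=1: S(1,0) = 41.5977; S(1,1) = 18.9956
  k=2: S(2,0) = 61.5569; S(2,1) = 28.1100; S(2,2) = 12.8364
  k=3: S(3,0) = 91.0930; S(3,1) = 41.5977; S(3,2) = 18.9956; S(3,3) = 8.6743
Terminal payoffs V(N, i) = max(K - S_T, 0):
  V(3,0) = 0.000000; V(3,1) = 0.000000; V(3,2) = 8.734407; V(3,3) = 19.055651
Backward induction: V(k, i) = exp(-r*dt) * [p * V(k+1, i) + (1-p) * V(k+1, i+1)]; then take max(V_cont, immediate exercise) for American.
  V(2,0) = exp(-r*dt) * [p*0.000000 + (1-p)*0.000000] = 0.000000; exercise = 0.000000; V(2,0) = max -> 0.000000
  V(2,1) = exp(-r*dt) * [p*0.000000 + (1-p)*8.734407] = 4.633463; exercise = 0.000000; V(2,1) = max -> 4.633463
  V(2,2) = exp(-r*dt) * [p*8.734407 + (1-p)*19.055651] = 13.895200; exercise = 14.893551; V(2,2) = max -> 14.893551
  V(1,0) = exp(-r*dt) * [p*0.000000 + (1-p)*4.633463] = 2.457978; exercise = 0.000000; V(1,0) = max -> 2.457978
  V(1,1) = exp(-r*dt) * [p*4.633463 + (1-p)*14.893551] = 9.909458; exercise = 8.734407; V(1,1) = max -> 9.909458
  V(0,0) = exp(-r*dt) * [p*2.457978 + (1-p)*9.909458] = 6.322375; exercise = 0.000000; V(0,0) = max -> 6.322375

Answer: Price = V(0,0) = 6.3224


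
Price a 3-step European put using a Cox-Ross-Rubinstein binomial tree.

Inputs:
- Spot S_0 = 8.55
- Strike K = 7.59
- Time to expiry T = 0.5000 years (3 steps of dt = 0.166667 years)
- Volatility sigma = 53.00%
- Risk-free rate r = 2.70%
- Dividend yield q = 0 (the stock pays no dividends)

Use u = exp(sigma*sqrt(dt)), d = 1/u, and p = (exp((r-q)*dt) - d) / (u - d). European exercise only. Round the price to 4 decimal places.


dt = T/N = 0.166667
u = exp(sigma*sqrt(dt)) = 1.241564; d = 1/u = 0.805436
p = (exp((r-q)*dt) - d) / (u - d) = 0.456458
Discount per step: exp(-r*dt) = 0.995510
Stock lattice S(k, i) with i counting down-moves:
  k=0: S(0,0) = 8.5500
  k=1: S(1,0) = 10.6154; S(1,1) = 6.8865
  k=2: S(2,0) = 13.1797; S(2,1) = 8.5500; S(2,2) = 5.5466
  k=3: S(3,0) = 16.3634; S(3,1) = 10.6154; S(3,2) = 6.8865; S(3,3) = 4.4674
Terminal payoffs V(N, i) = max(K - S_T, 0):
  V(3,0) = 0.000000; V(3,1) = 0.000000; V(3,2) = 0.703523; V(3,3) = 3.122556
Backward induction: V(k, i) = exp(-r*dt) * [p * V(k+1, i) + (1-p) * V(k+1, i+1)].
  V(2,0) = exp(-r*dt) * [p*0.000000 + (1-p)*0.000000] = 0.000000
  V(2,1) = exp(-r*dt) * [p*0.000000 + (1-p)*0.703523] = 0.380677
  V(2,2) = exp(-r*dt) * [p*0.703523 + (1-p)*3.122556] = 2.009305
  V(1,0) = exp(-r*dt) * [p*0.000000 + (1-p)*0.380677] = 0.205985
  V(1,1) = exp(-r*dt) * [p*0.380677 + (1-p)*2.009305] = 1.260220
  V(0,0) = exp(-r*dt) * [p*0.205985 + (1-p)*1.260220] = 0.775508

Answer: Price = V(0,0) = 0.7755


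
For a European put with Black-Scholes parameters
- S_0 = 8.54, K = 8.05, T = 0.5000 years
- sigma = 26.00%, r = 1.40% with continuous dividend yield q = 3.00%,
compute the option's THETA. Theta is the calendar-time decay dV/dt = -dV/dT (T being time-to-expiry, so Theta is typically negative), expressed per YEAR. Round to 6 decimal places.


Answer: Theta = -0.618342

Derivation:
d1 = 0.3698109524; d2 = 0.1859631893
phi(d1) = 0.3725743725; exp(-qT) = 0.9851119396; exp(-rT) = 0.9930244429
Theta = -S*exp(-qT)*phi(d1)*sigma/(2*sqrt(T)) + r*K*exp(-rT)*N(-d2) - q*S*exp(-qT)*N(-d1)
N(-d1) = 0.3557616770; N(-d2) = 0.4262368142; sqrt(T) = 0.7071067812
Term 1 = -8.5400 * 0.9851119396 * 0.3725743725 * 0.2600 / (2 * 0.7071067812) = -0.5762551003
Term 2 = 0.0140 * 8.0500 * 0.9930244429 * 0.4262368142 = 0.0477018049
Term 3 = -0.0300 * 8.5400 * 0.9851119396 * 0.3557616770 = -0.0897891524
Theta = -0.5762551003 + (0.0477018049) + (-0.0897891524) = -0.618342


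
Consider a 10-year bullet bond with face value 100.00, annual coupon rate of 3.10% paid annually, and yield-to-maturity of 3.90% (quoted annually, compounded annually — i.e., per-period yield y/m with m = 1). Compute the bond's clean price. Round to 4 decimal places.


Answer: Price = 93.4789

Derivation:
Coupon per period c = face * coupon_rate / m = 3.100000
Periods per year m = 1; per-period yield y/m = 0.039000
Number of cashflows N = 10
Cashflows (t years, CF_t, discount factor 1/(1+y/m)^(m*t), PV):
  t = 1.0000: CF_t = 3.100000, DF = 0.962464, PV = 2.983638
  t = 2.0000: CF_t = 3.100000, DF = 0.926337, PV = 2.871644
  t = 3.0000: CF_t = 3.100000, DF = 0.891566, PV = 2.763854
  t = 4.0000: CF_t = 3.100000, DF = 0.858100, PV = 2.660109
  t = 5.0000: CF_t = 3.100000, DF = 0.825890, PV = 2.560259
  t = 6.0000: CF_t = 3.100000, DF = 0.794889, PV = 2.464157
  t = 7.0000: CF_t = 3.100000, DF = 0.765052, PV = 2.371662
  t = 8.0000: CF_t = 3.100000, DF = 0.736335, PV = 2.282639
  t = 9.0000: CF_t = 3.100000, DF = 0.708696, PV = 2.196958
  t = 10.0000: CF_t = 103.100000, DF = 0.682094, PV = 70.323939
Price P = sum_t PV_t = 93.478861


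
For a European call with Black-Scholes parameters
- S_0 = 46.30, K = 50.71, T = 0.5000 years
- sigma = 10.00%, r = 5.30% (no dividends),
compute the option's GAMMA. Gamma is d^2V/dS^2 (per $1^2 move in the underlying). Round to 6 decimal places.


Answer: Gamma = 0.082986

Derivation:
d1 = -0.8765460941; d2 = -0.9472567722
phi(d1) = 0.2716868777; exp(-qT) = 1.0000000000; exp(-rT) = 0.9738480438
Gamma = exp(-qT) * phi(d1) / (S * sigma * sqrt(T)) = 1.0000000000 * 0.2716868777 / (46.3000 * 0.1000 * 0.7071067812) = 0.082986


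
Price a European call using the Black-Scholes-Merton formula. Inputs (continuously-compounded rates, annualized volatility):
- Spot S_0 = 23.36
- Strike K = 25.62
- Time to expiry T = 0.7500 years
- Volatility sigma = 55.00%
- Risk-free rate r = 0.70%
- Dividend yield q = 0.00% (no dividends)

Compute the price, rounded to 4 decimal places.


d1 = (ln(S/K) + (r - q + 0.5*sigma^2) * T) / (sigma * sqrt(T)) = 0.05529832
d2 = d1 - sigma * sqrt(T) = -0.42101565
exp(-rT) = 0.99476376; exp(-qT) = 1.00000000
C = S_0 * exp(-qT) * N(d1) - K * exp(-rT) * N(d2)
N(d1) = 0.52204960; N(d2) = 0.33687183
C = 23.3600 * 1.00000000 * 0.52204960 - 25.6200 * 0.99476376 * 0.33687183 = 3.6096

Answer: Price = 3.6096


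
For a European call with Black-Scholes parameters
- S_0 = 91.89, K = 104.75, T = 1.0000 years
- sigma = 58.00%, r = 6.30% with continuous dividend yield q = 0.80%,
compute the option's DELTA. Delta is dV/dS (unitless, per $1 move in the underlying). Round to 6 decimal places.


d1 = 0.1589925012; d2 = -0.4210074988
phi(d1) = 0.3939316583; exp(-qT) = 0.9920319148; exp(-rT) = 0.9389434737
N(d1) = 0.5631626091
Delta = exp(-qT) * N(d1) = 0.9920319148 * 0.5631626091 = 0.558675

Answer: Delta = 0.558675


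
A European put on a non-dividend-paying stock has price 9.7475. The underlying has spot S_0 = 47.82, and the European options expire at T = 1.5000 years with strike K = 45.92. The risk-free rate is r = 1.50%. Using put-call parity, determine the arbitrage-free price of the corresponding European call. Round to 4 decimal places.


Answer: Call price = 12.6692

Derivation:
Put-call parity: C - P = S_0 * exp(-qT) - K * exp(-rT).
S_0 * exp(-qT) = 47.8200 * 1.00000000 = 47.82000000
K * exp(-rT) = 45.9200 * 0.97775124 = 44.89833681
C = P + S*exp(-qT) - K*exp(-rT)
C = 9.7475 + 47.82000000 - 44.89833681 = 12.6692


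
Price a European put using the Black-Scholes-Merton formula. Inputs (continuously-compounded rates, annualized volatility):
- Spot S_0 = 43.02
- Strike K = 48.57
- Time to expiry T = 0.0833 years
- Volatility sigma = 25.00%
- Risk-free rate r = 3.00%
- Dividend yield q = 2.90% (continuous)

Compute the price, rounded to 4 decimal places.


d1 = (ln(S/K) + (r - q + 0.5*sigma^2) * T) / (sigma * sqrt(T)) = -1.64445401
d2 = d1 - sigma * sqrt(T) = -1.71660836
exp(-rT) = 0.99750412; exp(-qT) = 0.99758722
P = K * exp(-rT) * N(-d2) - S_0 * exp(-qT) * N(-d1)
N(-d1) = 0.94995877; N(-d2) = 0.95697462
P = 48.5700 * 0.99750412 * 0.95697462 - 43.0200 * 0.99758722 * 0.94995877 = 5.5956

Answer: Price = 5.5956


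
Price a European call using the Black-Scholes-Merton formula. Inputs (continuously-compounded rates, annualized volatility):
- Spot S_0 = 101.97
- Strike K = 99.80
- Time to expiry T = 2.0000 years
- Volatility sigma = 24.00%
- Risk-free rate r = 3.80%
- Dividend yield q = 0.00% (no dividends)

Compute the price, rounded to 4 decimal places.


Answer: Price = 18.3712

Derivation:
d1 = (ln(S/K) + (r - q + 0.5*sigma^2) * T) / (sigma * sqrt(T)) = 0.45699860
d2 = d1 - sigma * sqrt(T) = 0.11758735
exp(-rT) = 0.92681621; exp(-qT) = 1.00000000
C = S_0 * exp(-qT) * N(d1) - K * exp(-rT) * N(d2)
N(d1) = 0.67616397; N(d2) = 0.54680268
C = 101.9700 * 1.00000000 * 0.67616397 - 99.8000 * 0.92681621 * 0.54680268 = 18.3712


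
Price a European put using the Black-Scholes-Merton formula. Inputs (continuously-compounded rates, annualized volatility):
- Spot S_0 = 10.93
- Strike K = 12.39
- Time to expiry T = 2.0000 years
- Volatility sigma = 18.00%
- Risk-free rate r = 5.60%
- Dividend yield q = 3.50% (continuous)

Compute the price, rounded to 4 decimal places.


d1 = (ln(S/K) + (r - q + 0.5*sigma^2) * T) / (sigma * sqrt(T)) = -0.20026204
d2 = d1 - sigma * sqrt(T) = -0.45482048
exp(-rT) = 0.89404426; exp(-qT) = 0.93239382
P = K * exp(-rT) * N(-d2) - S_0 * exp(-qT) * N(-d1)
N(-d1) = 0.57936218; N(-d2) = 0.67538080
P = 12.3900 * 0.89404426 * 0.67538080 - 10.9300 * 0.93239382 * 0.57936218 = 1.5770

Answer: Price = 1.5770


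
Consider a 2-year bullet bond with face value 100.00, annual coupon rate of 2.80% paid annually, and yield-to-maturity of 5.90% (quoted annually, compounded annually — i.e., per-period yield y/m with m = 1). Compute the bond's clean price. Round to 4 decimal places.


Answer: Price = 94.3085

Derivation:
Coupon per period c = face * coupon_rate / m = 2.800000
Periods per year m = 1; per-period yield y/m = 0.059000
Number of cashflows N = 2
Cashflows (t years, CF_t, discount factor 1/(1+y/m)^(m*t), PV):
  t = 1.0000: CF_t = 2.800000, DF = 0.944287, PV = 2.644004
  t = 2.0000: CF_t = 102.800000, DF = 0.891678, PV = 91.664504
Price P = sum_t PV_t = 94.308508
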